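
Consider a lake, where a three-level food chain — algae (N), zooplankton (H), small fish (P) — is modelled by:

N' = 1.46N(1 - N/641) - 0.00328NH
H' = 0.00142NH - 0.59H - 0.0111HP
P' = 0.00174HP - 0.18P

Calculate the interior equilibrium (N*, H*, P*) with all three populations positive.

From dP/dt = 0: 0.00174H* = 0.18, so H* = 103.
From dN/dt = 0: 1.46(1 - N*/641) = 0.00328·103, giving N* = 641·(1 - 0.232) = 492.
From dH/dt = 0: 0.00142·492 - 0.59 = 0.0111P*, so P* = 0.109/0.0111 = 9.79.

N* ≈ 492, H* ≈ 103, P* ≈ 9.79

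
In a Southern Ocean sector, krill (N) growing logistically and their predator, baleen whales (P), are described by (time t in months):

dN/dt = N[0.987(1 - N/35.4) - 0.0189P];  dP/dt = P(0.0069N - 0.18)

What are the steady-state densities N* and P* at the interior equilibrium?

From dP/dt = 0 with P > 0: 0.0069N* = 0.18, so N* = 26.1.
Substitute into dN/dt = 0: 0.987(1 - 26.1/35.4) = 0.0189P*.
The bracket is 0.263, giving P* = 0.26/0.0189 = 13.7.

N* ≈ 26.1, P* ≈ 13.7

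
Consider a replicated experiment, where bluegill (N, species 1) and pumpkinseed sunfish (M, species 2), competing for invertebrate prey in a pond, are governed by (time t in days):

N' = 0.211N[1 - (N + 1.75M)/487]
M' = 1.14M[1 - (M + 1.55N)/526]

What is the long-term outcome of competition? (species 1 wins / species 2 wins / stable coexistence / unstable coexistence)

unstable coexistence (outcome depends on initial conditions)

Compare the nullcline intercepts: K1/α12 = 487/1.75 = 278 < K2 = 526; K2/α21 = 526/1.55 = 339 < K1 = 487.
Since both are reversed, neither can invade when rare; the interior point is a saddle.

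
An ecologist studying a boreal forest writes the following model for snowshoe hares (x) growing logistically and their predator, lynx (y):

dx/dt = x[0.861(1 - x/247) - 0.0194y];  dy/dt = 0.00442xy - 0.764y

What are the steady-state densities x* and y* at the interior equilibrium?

x* ≈ 173, y* ≈ 13.3

From dy/dt = 0 with y > 0: 0.00442x* = 0.764, so x* = 173.
Substitute into dx/dt = 0: 0.861(1 - 173/247) = 0.0194y*.
The bracket is 0.3, giving y* = 0.258/0.0194 = 13.3.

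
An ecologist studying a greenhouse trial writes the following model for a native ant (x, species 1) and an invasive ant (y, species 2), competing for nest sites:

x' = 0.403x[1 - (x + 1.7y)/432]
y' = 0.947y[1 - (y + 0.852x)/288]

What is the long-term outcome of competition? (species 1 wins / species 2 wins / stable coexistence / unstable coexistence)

unstable coexistence (outcome depends on initial conditions)

Compare the nullcline intercepts: K1/α12 = 432/1.7 = 254 < K2 = 288; K2/α21 = 288/0.852 = 338 < K1 = 432.
Since both are reversed, neither can invade when rare; the interior point is a saddle.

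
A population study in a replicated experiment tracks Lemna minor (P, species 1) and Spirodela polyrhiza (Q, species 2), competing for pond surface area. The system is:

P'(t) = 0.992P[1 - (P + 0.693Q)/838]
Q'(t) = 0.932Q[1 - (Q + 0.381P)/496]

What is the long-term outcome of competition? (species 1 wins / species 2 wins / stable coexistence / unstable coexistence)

stable coexistence

Compare the nullcline intercepts: K1/α12 = 838/0.693 = 1210 > K2 = 496; K2/α21 = 496/0.381 = 1300 > K1 = 838.
Since both inequalities hold, each species can invade when rare, so the interior equilibrium is stable.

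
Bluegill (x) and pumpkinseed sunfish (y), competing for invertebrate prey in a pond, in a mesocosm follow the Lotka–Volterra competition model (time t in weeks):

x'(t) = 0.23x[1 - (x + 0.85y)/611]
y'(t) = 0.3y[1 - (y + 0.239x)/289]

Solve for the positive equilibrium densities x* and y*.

Setting both brackets to zero gives the nullclines x + 0.85y = 611 and 0.239x + y = 289.
Substituting y = 289 - 0.239x into the first: x(1 - 0.85·0.239) = 611 - 0.85·289.
So x* = 365/0.797 = 458, and then y* = 289 - 0.239·458 = 179.

x* ≈ 458, y* ≈ 179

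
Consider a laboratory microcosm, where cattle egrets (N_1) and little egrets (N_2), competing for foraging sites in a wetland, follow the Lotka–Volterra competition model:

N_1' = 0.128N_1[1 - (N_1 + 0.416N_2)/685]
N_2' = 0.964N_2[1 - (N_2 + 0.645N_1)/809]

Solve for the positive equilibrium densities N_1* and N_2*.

N_1* ≈ 476, N_2* ≈ 502

Setting both brackets to zero gives the nullclines N_1 + 0.416N_2 = 685 and 0.645N_1 + N_2 = 809.
Substituting N_2 = 809 - 0.645N_1 into the first: N_1(1 - 0.416·0.645) = 685 - 0.416·809.
So N_1* = 348/0.732 = 476, and then N_2* = 809 - 0.645·476 = 502.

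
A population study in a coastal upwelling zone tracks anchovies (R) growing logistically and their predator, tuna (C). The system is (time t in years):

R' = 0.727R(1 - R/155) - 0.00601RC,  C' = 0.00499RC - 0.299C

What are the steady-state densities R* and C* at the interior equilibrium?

From dC/dt = 0 with C > 0: 0.00499R* = 0.299, so R* = 59.9.
Substitute into dR/dt = 0: 0.727(1 - 59.9/155) = 0.00601C*.
The bracket is 0.613, giving C* = 0.446/0.00601 = 74.2.

R* ≈ 59.9, C* ≈ 74.2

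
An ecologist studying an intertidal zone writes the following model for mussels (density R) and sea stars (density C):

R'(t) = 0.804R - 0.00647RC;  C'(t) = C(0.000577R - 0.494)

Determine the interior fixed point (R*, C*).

Set dC/dt = 0 with C > 0: 0.000577R - 0.494 = 0, so R* = 0.494/0.000577 = 856.
Set dR/dt = 0 with R > 0: 0.804 - 0.00647C = 0, so C* = 0.804/0.00647 = 124.

R* ≈ 856, C* ≈ 124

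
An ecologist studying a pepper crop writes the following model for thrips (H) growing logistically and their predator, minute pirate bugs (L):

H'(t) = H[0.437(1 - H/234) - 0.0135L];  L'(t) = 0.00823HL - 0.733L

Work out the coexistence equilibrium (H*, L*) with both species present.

H* ≈ 89.1, L* ≈ 20

From dL/dt = 0 with L > 0: 0.00823H* = 0.733, so H* = 89.1.
Substitute into dH/dt = 0: 0.437(1 - 89.1/234) = 0.0135L*.
The bracket is 0.619, giving L* = 0.271/0.0135 = 20.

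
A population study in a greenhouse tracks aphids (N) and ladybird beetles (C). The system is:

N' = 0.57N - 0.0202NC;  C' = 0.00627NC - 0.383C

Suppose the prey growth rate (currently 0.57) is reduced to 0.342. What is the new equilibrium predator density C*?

C* ≈ 16.9

At the interior fixed point, setting dN/dt = 0 with N > 0 fixes C* = (prey growth rate)/(NC coefficient) — independent of the other coefficients.
With the change, C* = 0.342/0.0202 = 16.9; it falls from 28.2.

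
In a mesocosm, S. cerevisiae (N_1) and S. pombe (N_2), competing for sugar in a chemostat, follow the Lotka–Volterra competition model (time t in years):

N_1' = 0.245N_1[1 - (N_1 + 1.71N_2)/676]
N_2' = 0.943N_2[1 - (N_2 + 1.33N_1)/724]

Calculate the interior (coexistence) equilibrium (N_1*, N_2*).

N_1* ≈ 441, N_2* ≈ 137

Setting both brackets to zero gives the nullclines N_1 + 1.71N_2 = 676 and 1.33N_1 + N_2 = 724.
Substituting N_2 = 724 - 1.33N_1 into the first: N_1(1 - 1.71·1.33) = 676 - 1.71·724.
So N_1* = -562/-1.27 = 441, and then N_2* = 724 - 1.33·441 = 137.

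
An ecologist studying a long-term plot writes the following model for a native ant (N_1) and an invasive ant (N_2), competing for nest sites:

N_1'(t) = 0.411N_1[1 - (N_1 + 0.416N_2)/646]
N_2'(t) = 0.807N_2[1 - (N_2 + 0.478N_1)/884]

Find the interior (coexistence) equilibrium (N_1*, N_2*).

Setting both brackets to zero gives the nullclines N_1 + 0.416N_2 = 646 and 0.478N_1 + N_2 = 884.
Substituting N_2 = 884 - 0.478N_1 into the first: N_1(1 - 0.416·0.478) = 646 - 0.416·884.
So N_1* = 278/0.801 = 347, and then N_2* = 884 - 0.478·347 = 718.

N_1* ≈ 347, N_2* ≈ 718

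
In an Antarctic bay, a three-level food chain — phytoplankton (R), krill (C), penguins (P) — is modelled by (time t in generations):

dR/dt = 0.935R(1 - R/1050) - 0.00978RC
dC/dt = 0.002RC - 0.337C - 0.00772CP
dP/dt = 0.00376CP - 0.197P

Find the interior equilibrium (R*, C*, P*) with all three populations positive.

R* ≈ 475, C* ≈ 52.4, P* ≈ 79.3

From dP/dt = 0: 0.00376C* = 0.197, so C* = 52.4.
From dR/dt = 0: 0.935(1 - R*/1050) = 0.00978·52.4, giving R* = 1050·(1 - 0.548) = 475.
From dC/dt = 0: 0.002·475 - 0.337 = 0.00772P*, so P* = 0.612/0.00772 = 79.3.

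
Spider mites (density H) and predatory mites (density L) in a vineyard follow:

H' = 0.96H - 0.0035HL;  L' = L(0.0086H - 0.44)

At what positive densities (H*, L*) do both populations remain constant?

H* ≈ 51.2, L* ≈ 274

Set dL/dt = 0 with L > 0: 0.0086H - 0.44 = 0, so H* = 0.44/0.0086 = 51.2.
Set dH/dt = 0 with H > 0: 0.96 - 0.0035L = 0, so L* = 0.96/0.0035 = 274.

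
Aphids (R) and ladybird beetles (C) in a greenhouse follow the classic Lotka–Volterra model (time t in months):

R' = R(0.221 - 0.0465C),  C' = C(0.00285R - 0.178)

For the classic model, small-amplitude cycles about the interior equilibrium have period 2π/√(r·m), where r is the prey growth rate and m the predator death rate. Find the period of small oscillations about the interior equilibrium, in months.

T ≈ 31.7 months

Here r = 0.221 and m = 0.178, so r·m = 0.0393.
ω = √0.0393 = 0.198 per month, hence T = 2π/ω ≈ 31.7 months.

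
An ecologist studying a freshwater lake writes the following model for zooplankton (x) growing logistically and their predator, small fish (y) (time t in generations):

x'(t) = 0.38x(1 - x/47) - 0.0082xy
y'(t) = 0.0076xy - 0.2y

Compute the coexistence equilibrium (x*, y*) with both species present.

x* ≈ 26.3, y* ≈ 20.4

From dy/dt = 0 with y > 0: 0.0076x* = 0.2, so x* = 26.3.
Substitute into dx/dt = 0: 0.38(1 - 26.3/47) = 0.0082y*.
The bracket is 0.44, giving y* = 0.167/0.0082 = 20.4.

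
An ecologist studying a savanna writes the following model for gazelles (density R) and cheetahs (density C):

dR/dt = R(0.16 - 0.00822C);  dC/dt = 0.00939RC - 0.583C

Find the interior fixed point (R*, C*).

R* ≈ 62.1, C* ≈ 19.5

Set dC/dt = 0 with C > 0: 0.00939R - 0.583 = 0, so R* = 0.583/0.00939 = 62.1.
Set dR/dt = 0 with R > 0: 0.16 - 0.00822C = 0, so C* = 0.16/0.00822 = 19.5.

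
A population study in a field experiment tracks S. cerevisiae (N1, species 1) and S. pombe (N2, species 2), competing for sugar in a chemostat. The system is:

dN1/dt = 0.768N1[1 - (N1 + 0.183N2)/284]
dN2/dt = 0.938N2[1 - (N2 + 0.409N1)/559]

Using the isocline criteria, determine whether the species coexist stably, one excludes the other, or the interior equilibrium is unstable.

stable coexistence

Compare the nullcline intercepts: K1/α12 = 284/0.183 = 1550 > K2 = 559; K2/α21 = 559/0.409 = 1370 > K1 = 284.
Since both inequalities hold, each species can invade when rare, so the interior equilibrium is stable.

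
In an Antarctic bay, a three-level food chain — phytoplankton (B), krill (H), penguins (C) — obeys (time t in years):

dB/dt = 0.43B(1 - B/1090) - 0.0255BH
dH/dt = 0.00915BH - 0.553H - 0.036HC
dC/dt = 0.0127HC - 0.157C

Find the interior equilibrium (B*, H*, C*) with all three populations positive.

From dC/dt = 0: 0.0127H* = 0.157, so H* = 12.4.
From dB/dt = 0: 0.43(1 - B*/1090) = 0.0255·12.4, giving B* = 1090·(1 - 0.733) = 291.
From dH/dt = 0: 0.00915·291 - 0.553 = 0.036C*, so C* = 2.11/0.036 = 58.6.

B* ≈ 291, H* ≈ 12.4, C* ≈ 58.6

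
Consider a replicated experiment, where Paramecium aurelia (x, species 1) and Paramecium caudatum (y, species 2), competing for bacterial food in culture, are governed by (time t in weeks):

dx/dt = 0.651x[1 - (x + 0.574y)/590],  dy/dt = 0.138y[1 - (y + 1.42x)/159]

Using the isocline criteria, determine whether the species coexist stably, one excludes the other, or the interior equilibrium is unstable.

Compare the nullcline intercepts: K1/α12 = 590/0.574 = 1030 > K2 = 159; K2/α21 = 159/1.42 = 112 < K1 = 590.
Since the inequalities point opposite ways, species 1 can invade but species 2 cannot.

species 1 excludes species 2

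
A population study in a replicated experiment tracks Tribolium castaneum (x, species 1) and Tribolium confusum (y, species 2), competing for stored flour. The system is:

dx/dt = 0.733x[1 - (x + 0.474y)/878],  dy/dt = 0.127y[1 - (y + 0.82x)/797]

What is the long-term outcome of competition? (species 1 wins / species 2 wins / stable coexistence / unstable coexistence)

stable coexistence

Compare the nullcline intercepts: K1/α12 = 878/0.474 = 1850 > K2 = 797; K2/α21 = 797/0.82 = 972 > K1 = 878.
Since both inequalities hold, each species can invade when rare, so the interior equilibrium is stable.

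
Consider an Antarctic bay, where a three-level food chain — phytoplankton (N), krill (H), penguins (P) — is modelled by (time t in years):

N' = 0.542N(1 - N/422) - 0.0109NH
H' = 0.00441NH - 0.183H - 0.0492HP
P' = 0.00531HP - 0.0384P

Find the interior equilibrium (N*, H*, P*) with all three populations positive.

N* ≈ 361, H* ≈ 7.23, P* ≈ 28.6

From dP/dt = 0: 0.00531H* = 0.0384, so H* = 7.23.
From dN/dt = 0: 0.542(1 - N*/422) = 0.0109·7.23, giving N* = 422·(1 - 0.145) = 361.
From dH/dt = 0: 0.00441·361 - 0.183 = 0.0492P*, so P* = 1.41/0.0492 = 28.6.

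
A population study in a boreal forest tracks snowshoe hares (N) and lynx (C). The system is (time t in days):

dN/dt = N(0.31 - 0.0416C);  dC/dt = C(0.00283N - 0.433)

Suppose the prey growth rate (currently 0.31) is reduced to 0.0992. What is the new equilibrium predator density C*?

C* ≈ 2.38

At the interior fixed point, setting dN/dt = 0 with N > 0 fixes C* = (prey growth rate)/(NC coefficient) — independent of the other coefficients.
With the change, C* = 0.0992/0.0416 = 2.38; it falls from 7.45.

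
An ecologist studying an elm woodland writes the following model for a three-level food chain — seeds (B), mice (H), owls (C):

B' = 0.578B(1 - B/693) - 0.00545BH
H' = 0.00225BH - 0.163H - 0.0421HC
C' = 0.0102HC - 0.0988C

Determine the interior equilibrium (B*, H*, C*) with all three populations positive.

B* ≈ 630, H* ≈ 9.69, C* ≈ 29.8

From dC/dt = 0: 0.0102H* = 0.0988, so H* = 9.69.
From dB/dt = 0: 0.578(1 - B*/693) = 0.00545·9.69, giving B* = 693·(1 - 0.0913) = 630.
From dH/dt = 0: 0.00225·630 - 0.163 = 0.0421C*, so C* = 1.25/0.0421 = 29.8.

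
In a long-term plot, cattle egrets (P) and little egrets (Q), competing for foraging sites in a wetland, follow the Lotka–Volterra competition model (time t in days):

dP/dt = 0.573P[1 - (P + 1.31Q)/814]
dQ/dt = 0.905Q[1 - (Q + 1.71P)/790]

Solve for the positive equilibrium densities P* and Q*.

Setting both brackets to zero gives the nullclines P + 1.31Q = 814 and 1.71P + Q = 790.
Substituting Q = 790 - 1.71P into the first: P(1 - 1.31·1.71) = 814 - 1.31·790.
So P* = -221/-1.24 = 178, and then Q* = 790 - 1.71·178 = 485.

P* ≈ 178, Q* ≈ 485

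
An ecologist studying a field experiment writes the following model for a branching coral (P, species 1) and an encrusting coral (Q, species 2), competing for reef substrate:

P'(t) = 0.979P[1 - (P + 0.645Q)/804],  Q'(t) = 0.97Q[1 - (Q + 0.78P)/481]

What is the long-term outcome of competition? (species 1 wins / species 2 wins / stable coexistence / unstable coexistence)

species 1 excludes species 2

Compare the nullcline intercepts: K1/α12 = 804/0.645 = 1250 > K2 = 481; K2/α21 = 481/0.78 = 617 < K1 = 804.
Since the inequalities point opposite ways, species 1 can invade but species 2 cannot.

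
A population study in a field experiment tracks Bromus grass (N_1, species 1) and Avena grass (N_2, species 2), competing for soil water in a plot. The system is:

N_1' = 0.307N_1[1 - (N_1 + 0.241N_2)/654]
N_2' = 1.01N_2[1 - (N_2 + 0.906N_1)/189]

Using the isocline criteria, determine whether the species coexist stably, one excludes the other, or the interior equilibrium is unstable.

species 1 excludes species 2

Compare the nullcline intercepts: K1/α12 = 654/0.241 = 2710 > K2 = 189; K2/α21 = 189/0.906 = 209 < K1 = 654.
Since the inequalities point opposite ways, species 1 can invade but species 2 cannot.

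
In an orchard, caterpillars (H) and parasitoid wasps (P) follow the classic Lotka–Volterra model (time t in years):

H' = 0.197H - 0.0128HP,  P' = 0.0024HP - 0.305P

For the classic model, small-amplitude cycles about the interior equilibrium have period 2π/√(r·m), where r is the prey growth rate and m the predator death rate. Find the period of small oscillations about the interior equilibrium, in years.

Here r = 0.197 and m = 0.305, so r·m = 0.0601.
ω = √0.0601 = 0.245 per year, hence T = 2π/ω ≈ 25.6 years.

T ≈ 25.6 years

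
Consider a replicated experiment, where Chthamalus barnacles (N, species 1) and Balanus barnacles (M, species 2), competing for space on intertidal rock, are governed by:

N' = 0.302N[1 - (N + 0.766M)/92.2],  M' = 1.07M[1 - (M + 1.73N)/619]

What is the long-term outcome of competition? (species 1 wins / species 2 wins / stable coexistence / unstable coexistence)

Compare the nullcline intercepts: K1/α12 = 92.2/0.766 = 120 < K2 = 619; K2/α21 = 619/1.73 = 358 > K1 = 92.2.
Since the inequalities point opposite ways, species 2 can invade but species 1 cannot.

species 2 excludes species 1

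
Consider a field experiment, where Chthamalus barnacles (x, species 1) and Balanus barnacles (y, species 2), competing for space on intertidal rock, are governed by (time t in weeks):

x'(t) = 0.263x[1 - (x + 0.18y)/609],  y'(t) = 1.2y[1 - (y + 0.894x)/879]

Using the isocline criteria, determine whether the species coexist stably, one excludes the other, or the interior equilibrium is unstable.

Compare the nullcline intercepts: K1/α12 = 609/0.18 = 3380 > K2 = 879; K2/α21 = 879/0.894 = 983 > K1 = 609.
Since both inequalities hold, each species can invade when rare, so the interior equilibrium is stable.

stable coexistence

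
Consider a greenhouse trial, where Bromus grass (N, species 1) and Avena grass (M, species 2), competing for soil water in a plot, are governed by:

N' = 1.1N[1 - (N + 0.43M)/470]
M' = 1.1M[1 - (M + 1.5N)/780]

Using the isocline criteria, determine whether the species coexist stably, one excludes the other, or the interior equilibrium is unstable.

Compare the nullcline intercepts: K1/α12 = 470/0.43 = 1090 > K2 = 780; K2/α21 = 780/1.5 = 520 > K1 = 470.
Since both inequalities hold, each species can invade when rare, so the interior equilibrium is stable.

stable coexistence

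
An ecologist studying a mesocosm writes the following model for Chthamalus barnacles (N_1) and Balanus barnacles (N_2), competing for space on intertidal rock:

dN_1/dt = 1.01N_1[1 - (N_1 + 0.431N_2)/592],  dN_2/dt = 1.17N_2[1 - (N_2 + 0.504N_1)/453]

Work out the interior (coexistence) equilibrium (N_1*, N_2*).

N_1* ≈ 507, N_2* ≈ 198

Setting both brackets to zero gives the nullclines N_1 + 0.431N_2 = 592 and 0.504N_1 + N_2 = 453.
Substituting N_2 = 453 - 0.504N_1 into the first: N_1(1 - 0.431·0.504) = 592 - 0.431·453.
So N_1* = 397/0.783 = 507, and then N_2* = 453 - 0.504·507 = 198.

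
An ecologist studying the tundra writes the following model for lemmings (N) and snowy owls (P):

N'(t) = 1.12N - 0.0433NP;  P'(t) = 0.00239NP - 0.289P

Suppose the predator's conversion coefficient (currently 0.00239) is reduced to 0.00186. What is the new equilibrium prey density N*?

At the interior fixed point, setting dP/dt = 0 with P > 0 fixes N* = (predator death rate)/(NP coefficient) — independent of the other coefficients.
With the change, N* = 0.289/0.00186 = 155; it rises from 121.

N* ≈ 155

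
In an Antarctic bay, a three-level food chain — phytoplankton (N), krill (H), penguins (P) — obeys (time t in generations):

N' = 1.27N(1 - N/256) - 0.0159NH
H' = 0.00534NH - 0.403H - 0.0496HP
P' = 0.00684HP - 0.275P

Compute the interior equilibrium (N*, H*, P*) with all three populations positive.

N* ≈ 127, H* ≈ 40.2, P* ≈ 5.56

From dP/dt = 0: 0.00684H* = 0.275, so H* = 40.2.
From dN/dt = 0: 1.27(1 - N*/256) = 0.0159·40.2, giving N* = 256·(1 - 0.503) = 127.
From dH/dt = 0: 0.00534·127 - 0.403 = 0.0496P*, so P* = 0.276/0.0496 = 5.56.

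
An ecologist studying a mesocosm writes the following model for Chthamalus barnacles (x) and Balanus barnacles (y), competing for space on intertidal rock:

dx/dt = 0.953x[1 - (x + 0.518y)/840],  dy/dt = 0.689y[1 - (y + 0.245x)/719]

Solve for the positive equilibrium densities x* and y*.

x* ≈ 536, y* ≈ 588

Setting both brackets to zero gives the nullclines x + 0.518y = 840 and 0.245x + y = 719.
Substituting y = 719 - 0.245x into the first: x(1 - 0.518·0.245) = 840 - 0.518·719.
So x* = 468/0.873 = 536, and then y* = 719 - 0.245·536 = 588.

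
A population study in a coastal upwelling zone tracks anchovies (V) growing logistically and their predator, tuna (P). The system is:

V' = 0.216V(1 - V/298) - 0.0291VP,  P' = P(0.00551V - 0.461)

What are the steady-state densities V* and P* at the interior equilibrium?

V* ≈ 83.7, P* ≈ 5.34

From dP/dt = 0 with P > 0: 0.00551V* = 0.461, so V* = 83.7.
Substitute into dV/dt = 0: 0.216(1 - 83.7/298) = 0.0291P*.
The bracket is 0.719, giving P* = 0.155/0.0291 = 5.34.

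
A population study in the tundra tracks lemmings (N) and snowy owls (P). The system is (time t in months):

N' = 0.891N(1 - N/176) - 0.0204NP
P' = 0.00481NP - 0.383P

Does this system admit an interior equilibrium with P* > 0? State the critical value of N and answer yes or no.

The predator equation gives dP/dt > 0 only when N > 0.383/0.00481 = 79.6.
Without the predator, N → K = 176. Since 176 > 79.6, the predator can invade and persist.

Threshold N = 79.6; K > 79.6, so yes, the predator persists.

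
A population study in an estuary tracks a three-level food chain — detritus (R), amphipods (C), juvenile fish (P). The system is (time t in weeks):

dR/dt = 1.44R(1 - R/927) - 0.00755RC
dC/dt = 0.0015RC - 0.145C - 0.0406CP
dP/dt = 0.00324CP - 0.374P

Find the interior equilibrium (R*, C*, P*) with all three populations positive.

From dP/dt = 0: 0.00324C* = 0.374, so C* = 115.
From dR/dt = 0: 1.44(1 - R*/927) = 0.00755·115, giving R* = 927·(1 - 0.605) = 366.
From dC/dt = 0: 0.0015·366 - 0.145 = 0.0406P*, so P* = 0.404/0.0406 = 9.95.

R* ≈ 366, C* ≈ 115, P* ≈ 9.95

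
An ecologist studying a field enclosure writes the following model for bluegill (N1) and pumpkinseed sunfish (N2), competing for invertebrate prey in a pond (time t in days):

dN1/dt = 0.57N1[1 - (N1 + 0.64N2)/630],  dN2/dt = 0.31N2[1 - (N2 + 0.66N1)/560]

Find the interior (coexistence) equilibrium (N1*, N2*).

N1* ≈ 470, N2* ≈ 250

Setting both brackets to zero gives the nullclines N1 + 0.64N2 = 630 and 0.66N1 + N2 = 560.
Substituting N2 = 560 - 0.66N1 into the first: N1(1 - 0.64·0.66) = 630 - 0.64·560.
So N1* = 272/0.578 = 470, and then N2* = 560 - 0.66·470 = 250.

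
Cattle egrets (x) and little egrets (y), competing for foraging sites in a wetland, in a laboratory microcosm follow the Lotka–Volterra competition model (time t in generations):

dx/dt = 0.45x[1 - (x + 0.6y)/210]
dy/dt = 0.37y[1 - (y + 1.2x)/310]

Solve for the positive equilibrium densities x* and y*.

x* ≈ 85.7, y* ≈ 207

Setting both brackets to zero gives the nullclines x + 0.6y = 210 and 1.2x + y = 310.
Substituting y = 310 - 1.2x into the first: x(1 - 0.6·1.2) = 210 - 0.6·310.
So x* = 24/0.28 = 85.7, and then y* = 310 - 1.2·85.7 = 207.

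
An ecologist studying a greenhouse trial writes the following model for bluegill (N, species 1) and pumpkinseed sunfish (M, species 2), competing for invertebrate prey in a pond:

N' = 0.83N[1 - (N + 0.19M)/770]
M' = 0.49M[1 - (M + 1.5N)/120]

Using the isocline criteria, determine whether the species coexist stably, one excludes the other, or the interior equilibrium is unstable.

species 1 excludes species 2

Compare the nullcline intercepts: K1/α12 = 770/0.19 = 4050 > K2 = 120; K2/α21 = 120/1.5 = 80 < K1 = 770.
Since the inequalities point opposite ways, species 1 can invade but species 2 cannot.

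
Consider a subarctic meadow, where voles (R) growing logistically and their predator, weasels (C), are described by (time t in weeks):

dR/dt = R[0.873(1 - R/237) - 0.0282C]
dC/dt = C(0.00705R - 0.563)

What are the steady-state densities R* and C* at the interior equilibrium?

R* ≈ 79.9, C* ≈ 20.5

From dC/dt = 0 with C > 0: 0.00705R* = 0.563, so R* = 79.9.
Substitute into dR/dt = 0: 0.873(1 - 79.9/237) = 0.0282C*.
The bracket is 0.663, giving C* = 0.579/0.0282 = 20.5.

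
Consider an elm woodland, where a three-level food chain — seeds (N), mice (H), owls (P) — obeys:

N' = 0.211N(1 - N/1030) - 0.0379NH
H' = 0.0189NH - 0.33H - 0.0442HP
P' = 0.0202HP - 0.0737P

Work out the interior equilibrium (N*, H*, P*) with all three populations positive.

N* ≈ 355, H* ≈ 3.65, P* ≈ 144

From dP/dt = 0: 0.0202H* = 0.0737, so H* = 3.65.
From dN/dt = 0: 0.211(1 - N*/1030) = 0.0379·3.65, giving N* = 1030·(1 - 0.655) = 355.
From dH/dt = 0: 0.0189·355 - 0.33 = 0.0442P*, so P* = 6.38/0.0442 = 144.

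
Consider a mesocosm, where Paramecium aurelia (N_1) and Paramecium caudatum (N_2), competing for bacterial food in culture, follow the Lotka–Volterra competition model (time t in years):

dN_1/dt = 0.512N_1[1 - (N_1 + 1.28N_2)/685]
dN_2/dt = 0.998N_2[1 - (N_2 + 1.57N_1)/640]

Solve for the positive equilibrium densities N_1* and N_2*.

Setting both brackets to zero gives the nullclines N_1 + 1.28N_2 = 685 and 1.57N_1 + N_2 = 640.
Substituting N_2 = 640 - 1.57N_1 into the first: N_1(1 - 1.28·1.57) = 685 - 1.28·640.
So N_1* = -134/-1.01 = 133, and then N_2* = 640 - 1.57·133 = 431.

N_1* ≈ 133, N_2* ≈ 431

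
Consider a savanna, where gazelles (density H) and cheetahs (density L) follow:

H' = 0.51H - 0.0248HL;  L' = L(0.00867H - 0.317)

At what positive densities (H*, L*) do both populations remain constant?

H* ≈ 36.6, L* ≈ 20.6

Set dL/dt = 0 with L > 0: 0.00867H - 0.317 = 0, so H* = 0.317/0.00867 = 36.6.
Set dH/dt = 0 with H > 0: 0.51 - 0.0248L = 0, so L* = 0.51/0.0248 = 20.6.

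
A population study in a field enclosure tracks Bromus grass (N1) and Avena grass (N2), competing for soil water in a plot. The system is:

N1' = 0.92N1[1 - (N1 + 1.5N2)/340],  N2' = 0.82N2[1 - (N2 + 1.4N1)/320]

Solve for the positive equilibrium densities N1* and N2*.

N1* ≈ 127, N2* ≈ 142

Setting both brackets to zero gives the nullclines N1 + 1.5N2 = 340 and 1.4N1 + N2 = 320.
Substituting N2 = 320 - 1.4N1 into the first: N1(1 - 1.5·1.4) = 340 - 1.5·320.
So N1* = -140/-1.1 = 127, and then N2* = 320 - 1.4·127 = 142.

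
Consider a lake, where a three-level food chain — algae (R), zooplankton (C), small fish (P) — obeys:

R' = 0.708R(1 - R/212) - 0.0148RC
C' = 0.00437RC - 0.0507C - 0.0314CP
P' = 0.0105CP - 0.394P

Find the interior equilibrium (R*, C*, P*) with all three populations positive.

From dP/dt = 0: 0.0105C* = 0.394, so C* = 37.5.
From dR/dt = 0: 0.708(1 - R*/212) = 0.0148·37.5, giving R* = 212·(1 - 0.784) = 45.7.
From dC/dt = 0: 0.00437·45.7 - 0.0507 = 0.0314P*, so P* = 0.149/0.0314 = 4.75.

R* ≈ 45.7, C* ≈ 37.5, P* ≈ 4.75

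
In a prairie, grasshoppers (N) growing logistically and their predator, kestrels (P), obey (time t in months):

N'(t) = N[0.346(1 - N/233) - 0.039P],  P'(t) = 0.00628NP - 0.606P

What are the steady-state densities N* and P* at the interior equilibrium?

From dP/dt = 0 with P > 0: 0.00628N* = 0.606, so N* = 96.5.
Substitute into dN/dt = 0: 0.346(1 - 96.5/233) = 0.039P*.
The bracket is 0.586, giving P* = 0.203/0.039 = 5.2.

N* ≈ 96.5, P* ≈ 5.2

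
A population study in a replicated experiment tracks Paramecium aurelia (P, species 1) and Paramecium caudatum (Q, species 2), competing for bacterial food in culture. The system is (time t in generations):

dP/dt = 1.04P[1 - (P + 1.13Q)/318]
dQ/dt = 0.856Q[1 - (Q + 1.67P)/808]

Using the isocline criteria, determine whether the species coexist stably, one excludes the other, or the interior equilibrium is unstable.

Compare the nullcline intercepts: K1/α12 = 318/1.13 = 281 < K2 = 808; K2/α21 = 808/1.67 = 484 > K1 = 318.
Since the inequalities point opposite ways, species 2 can invade but species 1 cannot.

species 2 excludes species 1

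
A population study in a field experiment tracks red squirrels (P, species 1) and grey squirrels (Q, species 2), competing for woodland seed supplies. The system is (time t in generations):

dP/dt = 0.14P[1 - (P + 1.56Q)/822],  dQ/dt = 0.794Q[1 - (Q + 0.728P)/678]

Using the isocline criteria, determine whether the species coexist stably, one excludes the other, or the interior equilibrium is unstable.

Compare the nullcline intercepts: K1/α12 = 822/1.56 = 527 < K2 = 678; K2/α21 = 678/0.728 = 931 > K1 = 822.
Since the inequalities point opposite ways, species 2 can invade but species 1 cannot.

species 2 excludes species 1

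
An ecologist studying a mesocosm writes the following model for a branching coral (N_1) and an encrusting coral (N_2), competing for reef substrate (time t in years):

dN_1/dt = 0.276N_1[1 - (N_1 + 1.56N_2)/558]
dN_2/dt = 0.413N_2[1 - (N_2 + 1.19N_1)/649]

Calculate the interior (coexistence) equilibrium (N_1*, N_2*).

N_1* ≈ 531, N_2* ≈ 17.5

Setting both brackets to zero gives the nullclines N_1 + 1.56N_2 = 558 and 1.19N_1 + N_2 = 649.
Substituting N_2 = 649 - 1.19N_1 into the first: N_1(1 - 1.56·1.19) = 558 - 1.56·649.
So N_1* = -454/-0.856 = 531, and then N_2* = 649 - 1.19·531 = 17.5.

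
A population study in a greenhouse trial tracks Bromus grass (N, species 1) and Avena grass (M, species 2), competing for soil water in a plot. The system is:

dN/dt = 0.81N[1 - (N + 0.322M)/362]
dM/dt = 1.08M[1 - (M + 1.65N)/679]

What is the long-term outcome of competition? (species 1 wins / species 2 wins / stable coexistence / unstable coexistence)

stable coexistence

Compare the nullcline intercepts: K1/α12 = 362/0.322 = 1120 > K2 = 679; K2/α21 = 679/1.65 = 412 > K1 = 362.
Since both inequalities hold, each species can invade when rare, so the interior equilibrium is stable.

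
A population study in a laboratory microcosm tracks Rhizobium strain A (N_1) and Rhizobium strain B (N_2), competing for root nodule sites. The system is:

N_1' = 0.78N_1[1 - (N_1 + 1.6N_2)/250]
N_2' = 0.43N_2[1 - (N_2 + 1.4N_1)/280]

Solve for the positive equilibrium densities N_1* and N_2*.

N_1* ≈ 160, N_2* ≈ 56.5

Setting both brackets to zero gives the nullclines N_1 + 1.6N_2 = 250 and 1.4N_1 + N_2 = 280.
Substituting N_2 = 280 - 1.4N_1 into the first: N_1(1 - 1.6·1.4) = 250 - 1.6·280.
So N_1* = -198/-1.24 = 160, and then N_2* = 280 - 1.4·160 = 56.5.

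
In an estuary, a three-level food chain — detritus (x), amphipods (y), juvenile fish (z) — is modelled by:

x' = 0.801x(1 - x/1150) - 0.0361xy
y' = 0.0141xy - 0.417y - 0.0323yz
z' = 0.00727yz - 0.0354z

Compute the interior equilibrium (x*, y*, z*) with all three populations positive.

x* ≈ 898, y* ≈ 4.87, z* ≈ 379

From dz/dt = 0: 0.00727y* = 0.0354, so y* = 4.87.
From dx/dt = 0: 0.801(1 - x*/1150) = 0.0361·4.87, giving x* = 1150·(1 - 0.219) = 898.
From dy/dt = 0: 0.0141·898 - 0.417 = 0.0323z*, so z* = 12.2/0.0323 = 379.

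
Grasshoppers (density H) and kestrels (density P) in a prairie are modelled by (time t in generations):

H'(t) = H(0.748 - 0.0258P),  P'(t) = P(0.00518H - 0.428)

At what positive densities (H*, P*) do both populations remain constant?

H* ≈ 82.6, P* ≈ 29

Set dP/dt = 0 with P > 0: 0.00518H - 0.428 = 0, so H* = 0.428/0.00518 = 82.6.
Set dH/dt = 0 with H > 0: 0.748 - 0.0258P = 0, so P* = 0.748/0.0258 = 29.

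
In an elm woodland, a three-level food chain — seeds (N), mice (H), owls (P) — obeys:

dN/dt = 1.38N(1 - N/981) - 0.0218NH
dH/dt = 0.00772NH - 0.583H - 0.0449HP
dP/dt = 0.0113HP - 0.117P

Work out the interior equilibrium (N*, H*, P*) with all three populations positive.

N* ≈ 821, H* ≈ 10.4, P* ≈ 128

From dP/dt = 0: 0.0113H* = 0.117, so H* = 10.4.
From dN/dt = 0: 1.38(1 - N*/981) = 0.0218·10.4, giving N* = 981·(1 - 0.164) = 821.
From dH/dt = 0: 0.00772·821 - 0.583 = 0.0449P*, so P* = 5.75/0.0449 = 128.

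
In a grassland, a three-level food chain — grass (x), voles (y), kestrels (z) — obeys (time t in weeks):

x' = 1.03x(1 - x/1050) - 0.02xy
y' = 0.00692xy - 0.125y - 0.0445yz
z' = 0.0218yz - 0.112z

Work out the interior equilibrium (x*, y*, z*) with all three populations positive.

x* ≈ 945, y* ≈ 5.14, z* ≈ 144

From dz/dt = 0: 0.0218y* = 0.112, so y* = 5.14.
From dx/dt = 0: 1.03(1 - x*/1050) = 0.02·5.14, giving x* = 1050·(1 - 0.0998) = 945.
From dy/dt = 0: 0.00692·945 - 0.125 = 0.0445z*, so z* = 6.42/0.0445 = 144.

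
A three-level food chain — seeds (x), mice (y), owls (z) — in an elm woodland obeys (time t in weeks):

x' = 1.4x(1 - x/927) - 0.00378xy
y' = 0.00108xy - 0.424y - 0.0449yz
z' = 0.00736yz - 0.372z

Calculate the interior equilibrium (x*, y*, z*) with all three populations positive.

x* ≈ 800, y* ≈ 50.5, z* ≈ 9.81

From dz/dt = 0: 0.00736y* = 0.372, so y* = 50.5.
From dx/dt = 0: 1.4(1 - x*/927) = 0.00378·50.5, giving x* = 927·(1 - 0.136) = 800.
From dy/dt = 0: 0.00108·800 - 0.424 = 0.0449z*, so z* = 0.441/0.0449 = 9.81.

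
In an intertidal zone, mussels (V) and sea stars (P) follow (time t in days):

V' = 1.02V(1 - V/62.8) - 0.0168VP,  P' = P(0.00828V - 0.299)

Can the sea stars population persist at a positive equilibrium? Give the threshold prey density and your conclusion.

Threshold V = 36.1; K > 36.1, so yes, the predator persists.

The predator equation gives dP/dt > 0 only when V > 0.299/0.00828 = 36.1.
Without the predator, V → K = 62.8. Since 62.8 > 36.1, the predator can invade and persist.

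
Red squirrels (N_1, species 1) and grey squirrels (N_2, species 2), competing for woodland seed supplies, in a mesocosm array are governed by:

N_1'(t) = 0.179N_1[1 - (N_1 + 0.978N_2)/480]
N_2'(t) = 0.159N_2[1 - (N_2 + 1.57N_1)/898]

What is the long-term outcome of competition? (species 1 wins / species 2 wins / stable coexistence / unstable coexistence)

Compare the nullcline intercepts: K1/α12 = 480/0.978 = 491 < K2 = 898; K2/α21 = 898/1.57 = 572 > K1 = 480.
Since the inequalities point opposite ways, species 2 can invade but species 1 cannot.

species 2 excludes species 1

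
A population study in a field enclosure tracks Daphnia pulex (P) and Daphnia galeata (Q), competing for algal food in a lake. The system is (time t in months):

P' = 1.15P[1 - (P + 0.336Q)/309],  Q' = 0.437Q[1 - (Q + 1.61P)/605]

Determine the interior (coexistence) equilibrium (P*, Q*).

P* ≈ 230, Q* ≈ 234

Setting both brackets to zero gives the nullclines P + 0.336Q = 309 and 1.61P + Q = 605.
Substituting Q = 605 - 1.61P into the first: P(1 - 0.336·1.61) = 309 - 0.336·605.
So P* = 106/0.459 = 230, and then Q* = 605 - 1.61·230 = 234.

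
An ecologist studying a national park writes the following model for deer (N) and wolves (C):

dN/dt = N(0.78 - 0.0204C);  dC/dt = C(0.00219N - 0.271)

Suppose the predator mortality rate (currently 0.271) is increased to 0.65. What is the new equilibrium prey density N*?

N* ≈ 297

At the interior fixed point, setting dC/dt = 0 with C > 0 fixes N* = (predator death rate)/(NC coefficient) — independent of the other coefficients.
With the change, N* = 0.65/0.00219 = 297; it rises from 124.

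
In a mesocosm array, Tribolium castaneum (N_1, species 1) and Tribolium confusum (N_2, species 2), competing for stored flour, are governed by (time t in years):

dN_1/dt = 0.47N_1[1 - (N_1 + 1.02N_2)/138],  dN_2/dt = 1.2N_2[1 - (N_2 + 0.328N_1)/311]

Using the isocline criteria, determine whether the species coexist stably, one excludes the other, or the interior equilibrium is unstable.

Compare the nullcline intercepts: K1/α12 = 138/1.02 = 135 < K2 = 311; K2/α21 = 311/0.328 = 948 > K1 = 138.
Since the inequalities point opposite ways, species 2 can invade but species 1 cannot.

species 2 excludes species 1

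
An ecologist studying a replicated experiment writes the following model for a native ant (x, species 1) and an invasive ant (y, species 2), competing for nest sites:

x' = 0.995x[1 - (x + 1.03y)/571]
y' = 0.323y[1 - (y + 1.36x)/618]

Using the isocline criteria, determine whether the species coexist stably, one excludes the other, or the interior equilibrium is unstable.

unstable coexistence (outcome depends on initial conditions)

Compare the nullcline intercepts: K1/α12 = 571/1.03 = 554 < K2 = 618; K2/α21 = 618/1.36 = 454 < K1 = 571.
Since both are reversed, neither can invade when rare; the interior point is a saddle.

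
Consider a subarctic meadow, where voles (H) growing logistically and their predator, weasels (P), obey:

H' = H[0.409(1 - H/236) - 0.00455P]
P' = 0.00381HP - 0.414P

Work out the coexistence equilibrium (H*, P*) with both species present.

From dP/dt = 0 with P > 0: 0.00381H* = 0.414, so H* = 109.
Substitute into dH/dt = 0: 0.409(1 - 109/236) = 0.00455P*.
The bracket is 0.54, giving P* = 0.221/0.00455 = 48.5.

H* ≈ 109, P* ≈ 48.5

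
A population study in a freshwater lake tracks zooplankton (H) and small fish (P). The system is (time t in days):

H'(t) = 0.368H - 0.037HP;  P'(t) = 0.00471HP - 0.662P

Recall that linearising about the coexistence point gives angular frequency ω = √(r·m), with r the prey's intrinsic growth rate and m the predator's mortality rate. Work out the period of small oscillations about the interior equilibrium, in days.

Here r = 0.368 and m = 0.662, so r·m = 0.244.
ω = √0.244 = 0.494 per day, hence T = 2π/ω ≈ 12.7 days.

T ≈ 12.7 days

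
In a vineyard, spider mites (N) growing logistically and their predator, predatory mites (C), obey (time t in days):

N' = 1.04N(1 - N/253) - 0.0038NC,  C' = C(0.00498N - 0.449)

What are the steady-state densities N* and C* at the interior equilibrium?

N* ≈ 90.2, C* ≈ 176

From dC/dt = 0 with C > 0: 0.00498N* = 0.449, so N* = 90.2.
Substitute into dN/dt = 0: 1.04(1 - 90.2/253) = 0.0038C*.
The bracket is 0.644, giving C* = 0.669/0.0038 = 176.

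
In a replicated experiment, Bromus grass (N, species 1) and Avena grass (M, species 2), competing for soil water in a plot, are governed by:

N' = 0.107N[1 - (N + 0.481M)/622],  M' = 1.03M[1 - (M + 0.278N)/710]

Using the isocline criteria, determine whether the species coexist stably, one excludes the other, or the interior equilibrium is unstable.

stable coexistence

Compare the nullcline intercepts: K1/α12 = 622/0.481 = 1290 > K2 = 710; K2/α21 = 710/0.278 = 2550 > K1 = 622.
Since both inequalities hold, each species can invade when rare, so the interior equilibrium is stable.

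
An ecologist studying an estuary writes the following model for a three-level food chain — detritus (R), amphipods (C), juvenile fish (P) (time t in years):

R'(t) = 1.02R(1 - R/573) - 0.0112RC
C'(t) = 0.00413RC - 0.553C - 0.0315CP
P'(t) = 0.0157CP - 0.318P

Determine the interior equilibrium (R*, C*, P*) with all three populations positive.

R* ≈ 446, C* ≈ 20.3, P* ≈ 40.9

From dP/dt = 0: 0.0157C* = 0.318, so C* = 20.3.
From dR/dt = 0: 1.02(1 - R*/573) = 0.0112·20.3, giving R* = 573·(1 - 0.222) = 446.
From dC/dt = 0: 0.00413·446 - 0.553 = 0.0315P*, so P* = 1.29/0.0315 = 40.9.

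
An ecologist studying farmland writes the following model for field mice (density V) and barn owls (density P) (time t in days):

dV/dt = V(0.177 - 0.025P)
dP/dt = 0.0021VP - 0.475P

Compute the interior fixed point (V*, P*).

Set dP/dt = 0 with P > 0: 0.0021V - 0.475 = 0, so V* = 0.475/0.0021 = 226.
Set dV/dt = 0 with V > 0: 0.177 - 0.025P = 0, so P* = 0.177/0.025 = 7.08.

V* ≈ 226, P* ≈ 7.08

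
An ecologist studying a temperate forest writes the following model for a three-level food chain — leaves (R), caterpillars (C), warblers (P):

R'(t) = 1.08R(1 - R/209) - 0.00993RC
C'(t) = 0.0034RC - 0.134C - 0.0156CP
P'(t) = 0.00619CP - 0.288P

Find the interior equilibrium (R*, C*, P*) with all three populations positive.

R* ≈ 120, C* ≈ 46.5, P* ≈ 17.5

From dP/dt = 0: 0.00619C* = 0.288, so C* = 46.5.
From dR/dt = 0: 1.08(1 - R*/209) = 0.00993·46.5, giving R* = 209·(1 - 0.428) = 120.
From dC/dt = 0: 0.0034·120 - 0.134 = 0.0156P*, so P* = 0.273/0.0156 = 17.5.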